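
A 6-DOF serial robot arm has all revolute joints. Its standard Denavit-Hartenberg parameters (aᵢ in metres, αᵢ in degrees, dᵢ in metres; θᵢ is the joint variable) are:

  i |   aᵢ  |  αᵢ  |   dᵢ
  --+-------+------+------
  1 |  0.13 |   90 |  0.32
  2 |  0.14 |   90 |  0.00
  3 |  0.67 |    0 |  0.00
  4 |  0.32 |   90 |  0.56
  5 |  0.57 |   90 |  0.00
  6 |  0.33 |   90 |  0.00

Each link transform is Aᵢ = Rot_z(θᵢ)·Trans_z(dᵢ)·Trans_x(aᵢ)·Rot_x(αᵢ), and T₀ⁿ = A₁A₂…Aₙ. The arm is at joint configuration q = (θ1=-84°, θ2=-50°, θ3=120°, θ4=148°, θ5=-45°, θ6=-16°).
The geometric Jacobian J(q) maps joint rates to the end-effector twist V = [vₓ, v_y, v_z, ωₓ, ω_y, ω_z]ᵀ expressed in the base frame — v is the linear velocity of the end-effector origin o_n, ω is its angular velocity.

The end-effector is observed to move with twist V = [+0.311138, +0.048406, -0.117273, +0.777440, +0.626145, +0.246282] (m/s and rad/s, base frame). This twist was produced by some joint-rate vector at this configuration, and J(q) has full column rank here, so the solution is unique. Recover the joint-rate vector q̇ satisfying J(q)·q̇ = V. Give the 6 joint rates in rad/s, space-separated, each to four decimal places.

o_n = [0.3775, -0.0543, 0.4684]
J₁: ẑ×o_n = [0.0543, 0.3775, -0.0000], ω = ẑ
J2: z=[-0.9945, -0.1045, 0.0000] o=[0.0136, -0.1293, 0.3200] → [-0.0155, 0.1476, -0.0366, -0.9945, -0.1045, 0.0000]
J3: z=[-0.0801, 0.7618, -0.6428] o=[0.0230, -0.2188, 0.2128] → [0.3005, -0.2074, -0.2832, -0.0801, 0.7618, -0.6428]
J4: z=[-0.0801, 0.7618, -0.6428] o=[-0.5766, -0.0653, 0.4694] → [0.0063, -0.6133, -0.7277, -0.0801, 0.7618, -0.6428]
J5: z=[-0.1019, 0.6352, 0.7656] o=[-0.3041, 0.4019, 0.1180] → [0.5718, 0.5575, -0.3865, -0.1019, 0.6352, 0.7656]
J6: z=[-0.6445, -0.6284, 0.4356] o=[0.1278, 0.1460, 0.3878] → [0.0366, 0.1607, 0.2859, -0.6445, -0.6284, 0.4356]
q̇ = J⁺·V = [0.6660, -0.8530, 0.8200, -0.1220, 0.0270, 0.0190]

0.6660 -0.8530 0.8200 -0.1220 0.0270 0.0190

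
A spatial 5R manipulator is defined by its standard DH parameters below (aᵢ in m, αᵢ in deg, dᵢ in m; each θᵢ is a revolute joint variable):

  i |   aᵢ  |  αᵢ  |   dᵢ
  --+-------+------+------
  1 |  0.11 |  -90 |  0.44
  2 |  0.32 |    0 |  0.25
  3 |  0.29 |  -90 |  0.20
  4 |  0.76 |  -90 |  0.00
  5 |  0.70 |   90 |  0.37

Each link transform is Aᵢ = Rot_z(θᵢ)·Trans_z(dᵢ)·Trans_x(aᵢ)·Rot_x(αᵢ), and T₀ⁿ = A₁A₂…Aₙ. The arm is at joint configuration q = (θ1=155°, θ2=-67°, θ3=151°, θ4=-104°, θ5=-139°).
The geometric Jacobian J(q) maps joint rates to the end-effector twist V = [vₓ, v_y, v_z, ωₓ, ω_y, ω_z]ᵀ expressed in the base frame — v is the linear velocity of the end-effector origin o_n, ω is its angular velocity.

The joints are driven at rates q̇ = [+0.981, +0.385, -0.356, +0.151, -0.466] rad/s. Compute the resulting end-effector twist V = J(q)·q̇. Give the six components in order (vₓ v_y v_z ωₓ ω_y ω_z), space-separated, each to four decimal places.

o_n = [-0.1783, -0.7602, 0.0969]
J₁: ẑ×o_n = [0.7602, -0.1783, 0.0000], ω = ẑ
J2: z=[-0.4226, -0.9063, 0.0000] o=[-0.0997, 0.0465, 0.4400] → [0.3110, -0.1450, 0.2697, -0.4226, -0.9063, 0.0000]
J3: z=[-0.4226, -0.9063, 0.0000] o=[-0.3187, -0.1272, 0.7346] → [0.5780, -0.2695, 0.3947, -0.4226, -0.9063, 0.0000]
J4: z=[0.9013, -0.4203, -0.1045] o=[-0.4307, -0.2957, 0.4462] → [0.0983, 0.2885, -0.3126, 0.9013, -0.4203, -0.1045]
J5: z=[-0.1942, -0.1764, -0.9650] o=[-0.7249, -0.9722, 0.6290] → [0.2984, -0.6308, 0.0553, -0.1942, -0.1764, -0.9650]
V = J·q̇ = [0.5355, 0.2027, -0.1097, 0.2143, -0.0075, 1.4149]

0.5355 0.2027 -0.1097 0.2143 -0.0075 1.4149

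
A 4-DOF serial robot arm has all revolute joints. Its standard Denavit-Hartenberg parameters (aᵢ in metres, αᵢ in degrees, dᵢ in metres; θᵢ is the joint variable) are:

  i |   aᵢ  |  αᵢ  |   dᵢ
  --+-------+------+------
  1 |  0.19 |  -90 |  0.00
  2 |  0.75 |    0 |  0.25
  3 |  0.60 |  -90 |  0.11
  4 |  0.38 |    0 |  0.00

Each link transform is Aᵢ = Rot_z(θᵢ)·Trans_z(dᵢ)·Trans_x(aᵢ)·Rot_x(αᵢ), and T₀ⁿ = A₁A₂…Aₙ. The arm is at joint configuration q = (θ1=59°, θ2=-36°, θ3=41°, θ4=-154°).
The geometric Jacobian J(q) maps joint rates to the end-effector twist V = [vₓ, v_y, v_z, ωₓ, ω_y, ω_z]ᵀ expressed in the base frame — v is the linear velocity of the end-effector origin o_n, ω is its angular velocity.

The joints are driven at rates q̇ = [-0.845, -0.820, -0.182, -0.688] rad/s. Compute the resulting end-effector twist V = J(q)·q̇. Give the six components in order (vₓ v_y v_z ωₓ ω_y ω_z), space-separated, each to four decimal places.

0.9608 -0.5868 0.7655 0.8898 -0.4647 -0.1596

o_n = [0.0916, 1.1749, 0.4183]
J₁: ẑ×o_n = [-1.1749, 0.0916, 0.0000], ω = ẑ
J2: z=[-0.8572, 0.5150, 0.0000] o=[0.0979, 0.1629, 0.0000] → [0.2154, 0.3586, -0.8642, -0.8572, 0.5150, 0.0000]
J3: z=[-0.8572, 0.5150, 0.0000] o=[0.1961, 0.8117, 0.4408] → [-0.0116, -0.0193, -0.2575, -0.8572, 0.5150, 0.0000]
J4: z=[-0.0449, -0.0747, -0.9962] o=[0.4096, 1.3807, 0.3885] → [-0.2073, 0.3182, -0.0145, -0.0449, -0.0747, -0.9962]
V = J·q̇ = [0.9608, -0.5868, 0.7655, 0.8898, -0.4647, -0.1596]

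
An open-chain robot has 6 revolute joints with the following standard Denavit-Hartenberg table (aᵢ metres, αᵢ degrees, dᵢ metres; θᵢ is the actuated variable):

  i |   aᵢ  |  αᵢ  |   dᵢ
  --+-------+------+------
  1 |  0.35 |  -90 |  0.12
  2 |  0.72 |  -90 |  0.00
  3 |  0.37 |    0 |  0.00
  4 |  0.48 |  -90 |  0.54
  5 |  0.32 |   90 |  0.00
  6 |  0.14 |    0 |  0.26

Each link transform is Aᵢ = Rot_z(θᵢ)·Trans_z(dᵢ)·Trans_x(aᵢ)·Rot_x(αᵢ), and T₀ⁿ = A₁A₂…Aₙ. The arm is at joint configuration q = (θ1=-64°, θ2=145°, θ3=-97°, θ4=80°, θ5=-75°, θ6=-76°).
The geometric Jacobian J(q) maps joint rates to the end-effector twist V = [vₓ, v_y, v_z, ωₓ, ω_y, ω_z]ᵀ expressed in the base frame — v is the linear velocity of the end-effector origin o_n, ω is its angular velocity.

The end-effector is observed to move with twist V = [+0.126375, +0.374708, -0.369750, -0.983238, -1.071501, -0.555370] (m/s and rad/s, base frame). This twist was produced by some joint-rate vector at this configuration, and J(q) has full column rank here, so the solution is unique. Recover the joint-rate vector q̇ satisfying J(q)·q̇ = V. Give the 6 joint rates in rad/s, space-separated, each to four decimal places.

o_n = [0.1077, 1.1270, 0.3574]
J₁: ẑ×o_n = [-1.1270, 0.1077, 0.0000], ω = ẑ
J2: z=[0.8988, 0.4384, 0.0000] o=[0.1534, -0.3146, 0.1200] → [0.1041, -0.2133, 1.3157, 0.8988, 0.4384, 0.0000]
J3: z=[-0.2514, 0.5155, 0.8192] o=[-0.1051, 0.2155, -0.2930] → [-0.4114, 0.3378, -0.3389, -0.2514, 0.5155, 0.8192]
J4: z=[-0.2514, 0.5155, 0.8192] o=[0.2412, 0.3433, -0.2671] → [-0.3200, 0.0477, -0.1282, -0.2514, 0.5155, 0.8192]
J5: z=[-0.9645, -0.2040, -0.1677] o=[0.0667, 1.0212, -0.0881] → [-0.0731, 0.4227, -0.0937, -0.9645, -0.2040, -0.1677]
J6: z=[0.0128, -0.6705, 0.7418] o=[-0.0177, 1.2494, 0.1197] → [-0.0685, 0.0900, 0.0825, 0.0128, -0.6705, 0.7418]
q̇ = J⁺·V = [0.0510, -0.3760, -0.2990, -0.6020, 0.9090, 0.3830]

0.0510 -0.3760 -0.2990 -0.6020 0.9090 0.3830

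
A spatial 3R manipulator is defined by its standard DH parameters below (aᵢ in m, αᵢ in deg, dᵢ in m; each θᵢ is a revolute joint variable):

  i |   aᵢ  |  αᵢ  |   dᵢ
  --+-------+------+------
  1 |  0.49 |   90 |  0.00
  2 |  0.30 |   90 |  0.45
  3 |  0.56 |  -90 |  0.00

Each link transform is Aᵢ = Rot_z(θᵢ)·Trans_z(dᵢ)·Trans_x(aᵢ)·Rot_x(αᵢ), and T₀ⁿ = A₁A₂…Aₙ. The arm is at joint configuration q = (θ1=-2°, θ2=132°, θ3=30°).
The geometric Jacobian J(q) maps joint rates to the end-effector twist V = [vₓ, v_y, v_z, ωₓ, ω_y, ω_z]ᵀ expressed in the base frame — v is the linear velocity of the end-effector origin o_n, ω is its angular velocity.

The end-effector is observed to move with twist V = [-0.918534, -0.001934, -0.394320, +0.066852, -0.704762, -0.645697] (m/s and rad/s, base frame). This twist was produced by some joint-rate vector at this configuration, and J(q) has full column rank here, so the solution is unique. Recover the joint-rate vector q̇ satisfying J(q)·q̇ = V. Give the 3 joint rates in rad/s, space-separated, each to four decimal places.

o_n = [-0.0607, -0.7283, 0.5833]
J₁: ẑ×o_n = [0.7283, -0.0607, 0.0000], ω = ẑ
J2: z=[-0.0349, -0.9994, 0.0000] o=[0.4897, -0.0171, 0.0000] → [-0.5830, 0.0204, -0.5253, -0.0349, -0.9994, 0.0000]
J3: z=[0.7427, -0.0259, 0.6691] o=[0.2734, -0.4598, 0.2229] → [0.1703, -0.4912, -0.2081, 0.7427, -0.0259, 0.6691]
q̇ = J⁺·V = [-0.7280, 0.7020, 0.1230]

-0.7280 0.7020 0.1230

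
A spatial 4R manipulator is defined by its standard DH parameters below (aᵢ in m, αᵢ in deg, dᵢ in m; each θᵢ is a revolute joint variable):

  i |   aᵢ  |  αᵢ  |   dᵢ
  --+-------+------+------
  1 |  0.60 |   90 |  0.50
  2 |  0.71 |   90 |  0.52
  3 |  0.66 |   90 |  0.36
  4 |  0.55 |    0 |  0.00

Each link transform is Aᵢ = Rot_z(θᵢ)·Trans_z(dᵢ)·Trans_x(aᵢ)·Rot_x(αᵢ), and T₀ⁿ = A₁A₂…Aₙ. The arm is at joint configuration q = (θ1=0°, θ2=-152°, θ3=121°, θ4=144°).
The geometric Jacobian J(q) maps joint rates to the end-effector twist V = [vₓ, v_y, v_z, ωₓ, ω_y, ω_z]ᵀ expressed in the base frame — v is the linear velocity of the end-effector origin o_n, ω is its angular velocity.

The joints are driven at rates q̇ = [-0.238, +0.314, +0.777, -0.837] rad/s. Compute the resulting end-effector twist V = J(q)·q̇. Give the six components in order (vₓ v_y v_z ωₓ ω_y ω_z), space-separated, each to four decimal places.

o_n = [-0.2499, -0.7043, 0.8220]
J₁: ẑ×o_n = [0.7043, -0.2499, 0.0000], ω = ẑ
J2: z=[0.0000, -1.0000, 0.0000] o=[0.6000, 0.0000, 0.5000] → [-0.3220, -0.0000, -0.8499, 0.0000, -1.0000, 0.0000]
J3: z=[-0.4695, -0.0000, 0.8829] o=[-0.0269, -0.5200, 0.1667] → [0.1628, 0.1108, 0.0865, -0.4695, -0.0000, 0.8829]
J4: z=[-0.7568, -0.5150, -0.4024] o=[0.1042, -1.0857, 0.6441] → [0.0619, 0.2771, -0.4710, -0.7568, -0.5150, -0.4024]
V = J·q̇ = [-0.1941, -0.0864, 0.1946, 0.2687, 0.1171, 0.7849]

-0.1941 -0.0864 0.1946 0.2687 0.1171 0.7849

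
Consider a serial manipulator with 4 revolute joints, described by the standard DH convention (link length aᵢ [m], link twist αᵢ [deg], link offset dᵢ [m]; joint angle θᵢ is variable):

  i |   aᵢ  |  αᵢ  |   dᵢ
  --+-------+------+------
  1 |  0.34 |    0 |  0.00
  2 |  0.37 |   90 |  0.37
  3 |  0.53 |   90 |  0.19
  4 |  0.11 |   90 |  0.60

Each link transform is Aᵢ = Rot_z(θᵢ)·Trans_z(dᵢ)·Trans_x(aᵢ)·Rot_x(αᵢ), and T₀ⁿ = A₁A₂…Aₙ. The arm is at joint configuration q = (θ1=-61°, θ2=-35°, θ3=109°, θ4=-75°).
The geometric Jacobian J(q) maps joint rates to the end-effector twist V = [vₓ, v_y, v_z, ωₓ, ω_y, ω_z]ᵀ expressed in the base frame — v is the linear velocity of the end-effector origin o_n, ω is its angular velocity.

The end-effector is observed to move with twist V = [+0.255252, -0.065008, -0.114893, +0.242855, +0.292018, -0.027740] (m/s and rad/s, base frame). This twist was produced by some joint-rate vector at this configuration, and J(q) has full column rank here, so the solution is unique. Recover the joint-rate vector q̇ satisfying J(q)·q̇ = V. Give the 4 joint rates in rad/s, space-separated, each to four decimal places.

0.6820 -0.6010 -0.2110 -0.3340

o_n = [0.0026, -1.0400, 1.0934]
J₁: ẑ×o_n = [1.0400, 0.0026, -0.0000], ω = ẑ
J2: z=[0.0000, 0.0000, 1.0000] o=[0.1648, -0.2974, 0.0000] → [0.7426, -0.1623, 0.0000, 0.0000, 0.0000, 1.0000]
J3: z=[-0.9945, 0.1045, 0.0000] o=[0.1262, -0.6653, 0.3700] → [0.0756, 0.7194, 0.3855, -0.9945, 0.1045, 0.0000]
J4: z=[-0.0988, -0.9403, 0.3256] o=[-0.0448, -0.4739, 0.8711] → [-0.0247, 0.0374, 0.1005, -0.0988, -0.9403, 0.3256]
q̇ = J⁺·V = [0.6820, -0.6010, -0.2110, -0.3340]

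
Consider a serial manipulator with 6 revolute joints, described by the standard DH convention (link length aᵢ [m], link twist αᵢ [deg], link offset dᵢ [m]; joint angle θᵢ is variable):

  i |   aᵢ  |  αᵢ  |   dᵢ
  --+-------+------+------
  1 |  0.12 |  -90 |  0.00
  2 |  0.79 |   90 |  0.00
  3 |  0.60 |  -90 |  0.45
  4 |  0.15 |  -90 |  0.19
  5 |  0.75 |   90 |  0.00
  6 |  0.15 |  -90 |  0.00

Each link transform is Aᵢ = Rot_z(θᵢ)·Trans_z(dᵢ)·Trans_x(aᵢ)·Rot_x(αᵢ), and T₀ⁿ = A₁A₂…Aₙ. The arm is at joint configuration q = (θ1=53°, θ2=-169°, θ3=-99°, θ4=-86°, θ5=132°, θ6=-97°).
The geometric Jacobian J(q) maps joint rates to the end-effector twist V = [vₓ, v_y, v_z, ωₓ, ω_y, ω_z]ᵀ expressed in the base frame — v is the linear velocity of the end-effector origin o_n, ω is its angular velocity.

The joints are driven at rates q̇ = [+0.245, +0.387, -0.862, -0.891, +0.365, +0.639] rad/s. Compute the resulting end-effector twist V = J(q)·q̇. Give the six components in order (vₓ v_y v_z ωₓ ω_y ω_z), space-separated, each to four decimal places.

o_n = [0.1308, -0.4366, -0.0481]
J₁: ẑ×o_n = [0.4366, 0.1308, -0.0000], ω = ẑ
J2: z=[-0.7986, 0.6018, 0.0000] o=[0.0722, 0.0958, 0.0000] → [-0.0289, -0.0384, 0.3900, -0.7986, 0.6018, 0.0000]
J3: z=[-0.1148, -0.1524, -0.9816] o=[-0.3945, -0.5235, 0.1507] → [0.1156, -0.5384, 0.0701, -0.1148, -0.1524, -0.9816]
J4: z=[-0.4586, -0.8685, 0.1885] o=[0.0826, -0.8751, -0.3089] → [-0.3092, 0.1287, -0.1592, -0.4586, -0.8685, 0.1885]
J5: z=[0.8871, -0.4600, 0.0387] o=[-0.0125, -1.0679, -0.4203] → [-0.1956, -0.3247, 0.6259, 0.8871, -0.4600, 0.0387]
J6: z=[0.2674, 0.4437, -0.8554] o=[0.2697, -0.4910, -0.0329] → [0.0398, 0.1229, 0.0762, 0.2674, 0.4437, -0.8554]
V = J·q̇ = [0.2256, 0.3267, 0.5096, 0.6931, 1.2537, 0.3908]

0.2256 0.3267 0.5096 0.6931 1.2537 0.3908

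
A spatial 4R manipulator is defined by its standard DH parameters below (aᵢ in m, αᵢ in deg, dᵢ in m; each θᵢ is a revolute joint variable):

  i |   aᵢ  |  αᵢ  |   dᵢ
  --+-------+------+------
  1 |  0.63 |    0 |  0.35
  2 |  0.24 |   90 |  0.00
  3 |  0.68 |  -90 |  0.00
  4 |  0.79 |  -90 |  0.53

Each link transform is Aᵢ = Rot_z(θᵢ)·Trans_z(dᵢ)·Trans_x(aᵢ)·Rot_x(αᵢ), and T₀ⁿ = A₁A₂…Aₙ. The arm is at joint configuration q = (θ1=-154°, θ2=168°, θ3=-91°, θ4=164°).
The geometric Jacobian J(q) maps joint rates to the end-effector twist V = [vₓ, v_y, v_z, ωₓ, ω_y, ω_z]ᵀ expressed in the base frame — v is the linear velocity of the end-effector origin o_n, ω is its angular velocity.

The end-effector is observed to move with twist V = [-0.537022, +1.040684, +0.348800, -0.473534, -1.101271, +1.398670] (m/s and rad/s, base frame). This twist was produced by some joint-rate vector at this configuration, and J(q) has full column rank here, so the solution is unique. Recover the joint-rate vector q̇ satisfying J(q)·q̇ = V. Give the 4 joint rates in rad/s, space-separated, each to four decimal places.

0.7800 0.6060 0.9540 -0.7260

o_n = [0.1295, 0.1217, 0.4201]
J₁: ẑ×o_n = [-0.1217, 0.1295, 0.0000], ω = ẑ
J2: z=[0.0000, 0.0000, 1.0000] o=[-0.5662, -0.2762, 0.3500] → [-0.3979, 0.6957, 0.0000, 0.0000, 0.0000, 1.0000]
J3: z=[0.2419, -0.9703, 0.0000] o=[-0.3334, -0.2181, 0.3500] → [-0.0681, -0.0170, 0.5313, 0.2419, -0.9703, 0.0000]
J4: z=[0.9701, 0.2419, -0.0175] o=[-0.3449, -0.2210, -0.3299] → [0.1874, -0.7359, 0.2177, 0.9701, 0.2419, -0.0175]
q̇ = J⁺·V = [0.7800, 0.6060, 0.9540, -0.7260]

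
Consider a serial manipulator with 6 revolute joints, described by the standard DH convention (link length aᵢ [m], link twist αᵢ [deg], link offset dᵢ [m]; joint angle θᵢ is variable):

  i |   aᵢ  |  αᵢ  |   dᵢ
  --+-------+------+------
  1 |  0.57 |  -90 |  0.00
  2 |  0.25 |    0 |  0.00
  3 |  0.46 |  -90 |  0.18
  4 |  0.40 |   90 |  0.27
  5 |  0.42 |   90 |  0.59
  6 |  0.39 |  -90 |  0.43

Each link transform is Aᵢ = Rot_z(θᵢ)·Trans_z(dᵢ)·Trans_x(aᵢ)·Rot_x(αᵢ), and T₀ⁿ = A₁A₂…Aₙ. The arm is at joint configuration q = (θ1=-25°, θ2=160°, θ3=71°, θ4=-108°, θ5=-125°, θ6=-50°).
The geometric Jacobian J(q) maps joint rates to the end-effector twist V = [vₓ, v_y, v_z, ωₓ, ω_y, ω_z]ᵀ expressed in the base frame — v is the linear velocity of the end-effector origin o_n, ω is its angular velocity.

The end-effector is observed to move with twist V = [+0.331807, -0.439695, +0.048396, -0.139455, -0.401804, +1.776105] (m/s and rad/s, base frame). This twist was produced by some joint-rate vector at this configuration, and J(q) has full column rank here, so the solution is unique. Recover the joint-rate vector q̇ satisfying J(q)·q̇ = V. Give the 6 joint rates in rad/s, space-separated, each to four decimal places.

0.6780 0.1010 -0.0690 0.2430 -0.6450 0.8400

o_n = [0.0195, -0.2633, 0.1170]
J₁: ẑ×o_n = [0.2633, 0.0195, -0.0000], ω = ẑ
J2: z=[0.4226, 0.9063, 0.0000] o=[0.5166, -0.2409, 0.0000] → [0.1061, -0.0495, 0.4411, 0.4226, 0.9063, 0.0000]
J3: z=[0.4226, 0.9063, 0.0000] o=[0.3037, -0.1416, -0.0855] → [0.1836, -0.0856, 0.2062, 0.4226, 0.9063, 0.0000]
J4: z=[0.7043, -0.3284, 0.6293] o=[0.1174, 0.1439, 0.2720] → [0.3072, 0.0475, -0.3190, 0.7043, -0.3284, 0.6293]
J5: z=[0.4118, -0.5330, -0.7391] o=[0.5388, 0.3671, 0.3458] → [-0.3440, 0.4781, -0.5365, 0.4118, -0.5330, -0.7391]
J6: z=[-0.0696, -0.8271, 0.5577] o=[0.4002, -0.0222, -0.2489] → [-0.1682, -0.1869, -0.2981, -0.0696, -0.8271, 0.5577]
q̇ = J⁺·V = [0.6780, 0.1010, -0.0690, 0.2430, -0.6450, 0.8400]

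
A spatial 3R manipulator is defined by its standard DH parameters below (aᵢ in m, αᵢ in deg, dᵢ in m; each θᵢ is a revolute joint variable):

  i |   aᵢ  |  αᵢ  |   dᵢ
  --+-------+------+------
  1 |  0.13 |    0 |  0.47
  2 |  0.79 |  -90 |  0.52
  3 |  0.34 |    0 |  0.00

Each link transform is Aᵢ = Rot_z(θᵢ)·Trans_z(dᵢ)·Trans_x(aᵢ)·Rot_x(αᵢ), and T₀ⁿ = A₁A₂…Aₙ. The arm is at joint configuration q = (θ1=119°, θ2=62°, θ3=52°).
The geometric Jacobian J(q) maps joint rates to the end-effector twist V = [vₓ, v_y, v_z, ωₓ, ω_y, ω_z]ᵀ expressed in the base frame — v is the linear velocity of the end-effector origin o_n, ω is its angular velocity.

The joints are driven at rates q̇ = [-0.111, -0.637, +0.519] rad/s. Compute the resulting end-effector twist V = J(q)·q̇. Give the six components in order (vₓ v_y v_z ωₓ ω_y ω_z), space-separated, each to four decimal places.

o_n = [-1.0622, 0.0963, 0.7221]
J₁: ẑ×o_n = [-0.0963, -1.0622, 0.0000], ω = ẑ
J2: z=[0.0000, 0.0000, 1.0000] o=[-0.0630, 0.1137, 0.4700] → [0.0174, -0.9992, 0.0000, 0.0000, 0.0000, 1.0000]
J3: z=[0.0175, -0.9998, 0.0000] o=[-0.8529, 0.0999, 0.9900] → [0.2679, 0.0047, -0.2093, 0.0175, -0.9998, 0.0000]
V = J·q̇ = [0.1386, 0.7568, -0.1086, 0.0091, -0.5189, -0.7480]

0.1386 0.7568 -0.1086 0.0091 -0.5189 -0.7480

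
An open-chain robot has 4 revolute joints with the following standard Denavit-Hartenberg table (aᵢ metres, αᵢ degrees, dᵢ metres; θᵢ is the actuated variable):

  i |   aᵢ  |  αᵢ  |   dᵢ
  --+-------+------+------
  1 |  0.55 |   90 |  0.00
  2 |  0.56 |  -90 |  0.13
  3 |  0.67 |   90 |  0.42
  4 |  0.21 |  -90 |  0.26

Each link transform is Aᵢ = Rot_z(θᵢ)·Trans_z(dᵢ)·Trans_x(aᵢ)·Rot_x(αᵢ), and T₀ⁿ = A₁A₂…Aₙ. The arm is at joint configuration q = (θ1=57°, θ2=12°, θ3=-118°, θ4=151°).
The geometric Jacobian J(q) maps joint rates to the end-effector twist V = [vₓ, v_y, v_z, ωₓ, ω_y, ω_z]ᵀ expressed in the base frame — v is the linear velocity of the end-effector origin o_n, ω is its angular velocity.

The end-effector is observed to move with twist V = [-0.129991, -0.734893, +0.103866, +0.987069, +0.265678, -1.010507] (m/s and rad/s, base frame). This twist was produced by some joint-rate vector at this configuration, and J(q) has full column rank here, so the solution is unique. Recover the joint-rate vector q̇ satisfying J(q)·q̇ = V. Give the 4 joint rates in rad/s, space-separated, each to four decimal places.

-0.7540 0.3160 -0.4090 -0.7820

o_n = [0.6616, 0.2159, 0.5316]
J₁: ẑ×o_n = [-0.2159, 0.6616, 0.0000], ω = ẑ
J2: z=[0.8387, -0.5446, 0.0000] o=[0.2996, 0.4613, 0.0000] → [-0.2896, -0.4459, -0.0086, 0.8387, -0.5446, 0.0000]
J3: z=[-0.1132, -0.1744, 0.9781] o=[0.7069, 0.8499, 0.1164] → [0.5477, 0.0027, 0.0639, -0.1132, -0.1744, 0.9781]
J4: z=[-0.8641, -0.4686, -0.1836] o=[0.9879, 0.1964, 0.4619] → [-0.0291, 0.1202, -0.1697, -0.8641, -0.4686, -0.1836]
q̇ = J⁺·V = [-0.7540, 0.3160, -0.4090, -0.7820]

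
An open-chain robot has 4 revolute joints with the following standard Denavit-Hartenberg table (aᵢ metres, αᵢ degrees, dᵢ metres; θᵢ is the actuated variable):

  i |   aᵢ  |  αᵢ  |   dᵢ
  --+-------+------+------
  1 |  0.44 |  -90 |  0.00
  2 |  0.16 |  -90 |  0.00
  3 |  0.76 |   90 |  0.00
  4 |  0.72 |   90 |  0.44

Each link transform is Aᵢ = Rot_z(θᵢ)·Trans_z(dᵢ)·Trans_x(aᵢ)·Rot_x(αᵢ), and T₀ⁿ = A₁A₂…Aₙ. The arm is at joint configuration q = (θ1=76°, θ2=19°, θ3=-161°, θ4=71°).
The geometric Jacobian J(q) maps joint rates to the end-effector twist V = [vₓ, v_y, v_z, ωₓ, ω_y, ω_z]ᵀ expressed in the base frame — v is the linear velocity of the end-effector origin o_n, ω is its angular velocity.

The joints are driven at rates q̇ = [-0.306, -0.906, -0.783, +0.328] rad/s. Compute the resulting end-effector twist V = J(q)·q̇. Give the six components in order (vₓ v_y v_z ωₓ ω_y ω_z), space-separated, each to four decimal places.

o_n = [-0.0689, -0.6577, -0.3430]
J₁: ẑ×o_n = [0.6577, -0.0689, 0.0000], ω = ẑ
J2: z=[-0.9703, 0.2419, 0.0000] o=[0.1064, 0.4269, 0.0000] → [-0.0830, -0.3328, 1.0948, -0.9703, 0.2419, 0.0000]
J3: z=[-0.0788, -0.3159, -0.9455] o=[0.1430, 0.5737, -0.0521] → [-1.0724, 0.1775, 0.0300, -0.0788, -0.3159, -0.9455]
J4: z=[0.8430, -0.5274, 0.1060] o=[-0.2614, -0.0257, 0.1819] → [0.3438, 0.4629, -0.4312, 0.8430, -0.5274, 0.1060]
V = J·q̇ = [0.8264, 0.3355, -1.1569, 1.2173, -0.1448, 0.4691]

0.8264 0.3355 -1.1569 1.2173 -0.1448 0.4691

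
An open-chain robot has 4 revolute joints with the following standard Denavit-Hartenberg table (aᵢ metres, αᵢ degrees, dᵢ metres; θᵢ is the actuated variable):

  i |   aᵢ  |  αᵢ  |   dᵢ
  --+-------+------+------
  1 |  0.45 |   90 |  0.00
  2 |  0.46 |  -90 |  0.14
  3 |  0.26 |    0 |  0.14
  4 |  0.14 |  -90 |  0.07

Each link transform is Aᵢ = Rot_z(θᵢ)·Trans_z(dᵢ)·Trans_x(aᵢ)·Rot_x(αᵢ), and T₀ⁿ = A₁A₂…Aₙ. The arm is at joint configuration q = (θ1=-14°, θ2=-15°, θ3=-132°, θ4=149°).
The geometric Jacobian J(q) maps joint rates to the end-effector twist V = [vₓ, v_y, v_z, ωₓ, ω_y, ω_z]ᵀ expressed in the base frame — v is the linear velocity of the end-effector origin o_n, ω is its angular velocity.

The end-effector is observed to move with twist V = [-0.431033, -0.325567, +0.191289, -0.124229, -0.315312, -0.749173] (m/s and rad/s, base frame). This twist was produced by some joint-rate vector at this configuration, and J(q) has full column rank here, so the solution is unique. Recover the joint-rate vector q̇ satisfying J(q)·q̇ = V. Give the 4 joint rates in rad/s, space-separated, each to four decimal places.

o_n = [0.8122, -0.5037, 0.0942]
J₁: ẑ×o_n = [0.5037, 0.8122, -0.0000], ω = ẑ
J2: z=[-0.2419, -0.9703, 0.0000] o=[0.4366, -0.1089, 0.0000] → [-0.0914, 0.0228, 0.4600, -0.2419, -0.9703, 0.0000]
J3: z=[0.2511, -0.0626, 0.9659] o=[0.8339, -0.3522, -0.1191] → [0.1330, -0.0745, -0.0394, 0.2511, -0.0626, 0.9659]
J4: z=[0.2511, -0.0626, 0.9659] o=[0.6593, -0.5078, 0.0612] → [-0.0060, 0.1395, 0.0106, 0.2511, -0.0626, 0.9659]
q̇ = J⁺·V = [-0.5840, 0.3360, -0.7710, 0.6000]

-0.5840 0.3360 -0.7710 0.6000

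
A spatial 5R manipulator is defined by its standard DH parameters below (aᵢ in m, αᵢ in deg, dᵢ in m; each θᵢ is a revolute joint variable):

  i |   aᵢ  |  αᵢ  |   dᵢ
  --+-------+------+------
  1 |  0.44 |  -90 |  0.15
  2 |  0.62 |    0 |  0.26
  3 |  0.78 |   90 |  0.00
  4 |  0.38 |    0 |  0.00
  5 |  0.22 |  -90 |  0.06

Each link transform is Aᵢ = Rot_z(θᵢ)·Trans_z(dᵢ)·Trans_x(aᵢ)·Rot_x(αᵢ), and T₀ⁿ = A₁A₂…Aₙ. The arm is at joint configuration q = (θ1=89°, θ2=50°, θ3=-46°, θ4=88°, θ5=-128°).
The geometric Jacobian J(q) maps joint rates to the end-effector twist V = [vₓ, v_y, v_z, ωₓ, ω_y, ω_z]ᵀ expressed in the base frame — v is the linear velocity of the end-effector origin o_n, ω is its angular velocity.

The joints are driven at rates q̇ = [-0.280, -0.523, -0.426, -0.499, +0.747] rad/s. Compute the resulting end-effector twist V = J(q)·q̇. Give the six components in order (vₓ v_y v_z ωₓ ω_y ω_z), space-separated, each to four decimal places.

0.4802 0.6105 1.1073 0.9492 0.0007 -0.0326

o_n = [-0.4668, 1.8106, -0.3322]
J₁: ẑ×o_n = [-1.8106, -0.4668, 0.0000], ω = ẑ
J2: z=[-0.9998, 0.0175, 0.0000] o=[0.0077, 0.4399, 0.1500] → [-0.0084, -0.4821, -1.3622, -0.9998, 0.0175, 0.0000]
J3: z=[-0.9998, 0.0175, 0.0000] o=[-0.2453, 0.8429, -0.3249] → [-0.0001, -0.0072, -0.9636, -0.9998, 0.0175, 0.0000]
J4: z=[0.0012, 0.0697, 0.9976] o=[-0.2317, 1.6209, -0.3794] → [-0.1859, -0.2346, 0.0166, 0.0012, 0.0697, 0.9976]
J5: z=[0.0012, 0.0697, 0.9976] o=[-0.6112, 1.6408, -0.3803] → [-0.1660, 0.1440, -0.0099, 0.0012, 0.0697, 0.9976]
V = J·q̇ = [0.4802, 0.6105, 1.1073, 0.9492, 0.0007, -0.0326]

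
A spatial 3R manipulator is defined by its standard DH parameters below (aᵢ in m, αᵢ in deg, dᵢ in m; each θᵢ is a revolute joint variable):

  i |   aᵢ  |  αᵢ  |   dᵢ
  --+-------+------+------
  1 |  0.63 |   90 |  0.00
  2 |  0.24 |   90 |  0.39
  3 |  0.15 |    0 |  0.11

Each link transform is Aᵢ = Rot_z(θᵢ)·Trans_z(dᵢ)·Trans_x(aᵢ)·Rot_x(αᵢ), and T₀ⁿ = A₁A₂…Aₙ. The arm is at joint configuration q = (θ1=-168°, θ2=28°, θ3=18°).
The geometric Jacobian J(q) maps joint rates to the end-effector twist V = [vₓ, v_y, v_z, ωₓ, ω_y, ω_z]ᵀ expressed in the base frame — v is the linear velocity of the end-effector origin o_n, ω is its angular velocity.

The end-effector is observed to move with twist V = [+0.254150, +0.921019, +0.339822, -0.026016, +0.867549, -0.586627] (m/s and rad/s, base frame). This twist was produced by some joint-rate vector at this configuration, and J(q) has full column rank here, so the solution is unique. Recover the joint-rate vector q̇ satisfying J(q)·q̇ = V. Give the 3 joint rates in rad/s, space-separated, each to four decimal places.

-0.8780 0.8540 -0.3300

o_n = [-1.0880, 0.2148, 0.0825]
J₁: ẑ×o_n = [-0.2148, -1.0880, 0.0000], ω = ẑ
J2: z=[-0.2079, 0.9781, 0.0000] o=[-0.6162, -0.1310, 0.0000] → [0.0807, 0.0172, 0.3895, -0.2079, 0.9781, 0.0000]
J3: z=[-0.4592, -0.0976, -0.8829] o=[-0.9046, 0.2064, 0.1127] → [0.0104, 0.1481, -0.0218, -0.4592, -0.0976, -0.8829]
q̇ = J⁺·V = [-0.8780, 0.8540, -0.3300]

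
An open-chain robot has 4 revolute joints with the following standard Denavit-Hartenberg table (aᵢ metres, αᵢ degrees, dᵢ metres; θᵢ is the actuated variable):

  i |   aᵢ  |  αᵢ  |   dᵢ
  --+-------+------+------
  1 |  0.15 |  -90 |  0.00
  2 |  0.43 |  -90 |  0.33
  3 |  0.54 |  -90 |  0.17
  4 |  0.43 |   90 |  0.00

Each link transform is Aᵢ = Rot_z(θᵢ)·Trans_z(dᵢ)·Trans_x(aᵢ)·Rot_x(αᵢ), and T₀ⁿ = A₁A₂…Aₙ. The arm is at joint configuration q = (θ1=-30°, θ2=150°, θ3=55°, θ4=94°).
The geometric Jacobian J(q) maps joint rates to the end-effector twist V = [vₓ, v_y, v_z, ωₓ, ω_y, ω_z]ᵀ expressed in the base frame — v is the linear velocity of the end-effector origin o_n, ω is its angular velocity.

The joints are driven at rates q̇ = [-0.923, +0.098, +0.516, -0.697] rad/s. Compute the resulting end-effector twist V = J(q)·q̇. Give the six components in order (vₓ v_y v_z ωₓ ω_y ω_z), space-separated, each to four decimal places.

o_n = [-0.3437, 0.0971, -0.5855]
J₁: ẑ×o_n = [-0.0971, -0.3437, 0.0000], ω = ẑ
J2: z=[0.5000, 0.8660, 0.0000] o=[0.1299, -0.0750, 0.0000] → [-0.5071, 0.2928, 0.4963, 0.5000, 0.8660, 0.0000]
J3: z=[-0.4330, 0.2500, 0.8660] o=[-0.0276, 0.3970, -0.2150] → [0.1671, -0.4342, 0.2089, -0.4330, 0.2500, 0.8660]
J4: z=[0.3276, -0.8514, 0.4096] o=[-0.5547, 0.1905, -0.2226] → [0.3472, 0.2053, 0.1490, 0.3276, -0.8514, 0.4096]
V = J·q̇ = [-0.1159, -0.0212, 0.0526, -0.4028, 0.8073, -0.7616]

-0.1159 -0.0212 0.0526 -0.4028 0.8073 -0.7616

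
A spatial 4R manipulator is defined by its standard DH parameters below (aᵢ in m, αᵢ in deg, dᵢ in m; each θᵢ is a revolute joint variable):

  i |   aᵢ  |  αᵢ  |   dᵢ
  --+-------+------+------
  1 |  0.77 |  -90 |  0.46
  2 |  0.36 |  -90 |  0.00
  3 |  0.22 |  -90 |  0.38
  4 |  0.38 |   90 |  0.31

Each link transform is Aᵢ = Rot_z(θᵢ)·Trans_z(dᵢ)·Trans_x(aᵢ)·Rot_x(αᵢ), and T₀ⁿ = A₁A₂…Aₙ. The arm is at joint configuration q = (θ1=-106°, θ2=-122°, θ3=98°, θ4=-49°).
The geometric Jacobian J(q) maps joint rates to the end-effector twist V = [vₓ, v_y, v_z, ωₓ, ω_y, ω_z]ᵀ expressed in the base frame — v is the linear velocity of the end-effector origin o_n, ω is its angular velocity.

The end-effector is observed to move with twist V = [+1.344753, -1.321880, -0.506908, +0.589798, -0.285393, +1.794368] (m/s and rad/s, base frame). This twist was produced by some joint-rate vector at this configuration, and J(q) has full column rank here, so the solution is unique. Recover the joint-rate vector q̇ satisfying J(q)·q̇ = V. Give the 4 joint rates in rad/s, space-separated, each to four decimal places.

0.9410 0.7390 0.5470 -0.6710

o_n = [-0.7752, -1.1738, 0.8029]
J₁: ẑ×o_n = [1.1738, -0.7752, 0.0000], ω = ẑ
J2: z=[0.9613, -0.2756, 0.0000] o=[-0.2122, -0.7402, 0.4600] → [-0.0945, -0.3296, -0.5720, 0.9613, -0.2756, 0.0000]
J3: z=[-0.2338, -0.8152, 0.5299] o=[-0.1597, -0.5568, 0.7653] → [0.2963, -0.3174, -0.3575, -0.2338, -0.8152, 0.5299]
J4: z=[-0.0109, -0.5428, -0.8398] o=[-0.4624, -0.8221, 0.9407] → [-0.2206, 0.2612, -0.1660, -0.0109, -0.5428, -0.8398]
q̇ = J⁺·V = [0.9410, 0.7390, 0.5470, -0.6710]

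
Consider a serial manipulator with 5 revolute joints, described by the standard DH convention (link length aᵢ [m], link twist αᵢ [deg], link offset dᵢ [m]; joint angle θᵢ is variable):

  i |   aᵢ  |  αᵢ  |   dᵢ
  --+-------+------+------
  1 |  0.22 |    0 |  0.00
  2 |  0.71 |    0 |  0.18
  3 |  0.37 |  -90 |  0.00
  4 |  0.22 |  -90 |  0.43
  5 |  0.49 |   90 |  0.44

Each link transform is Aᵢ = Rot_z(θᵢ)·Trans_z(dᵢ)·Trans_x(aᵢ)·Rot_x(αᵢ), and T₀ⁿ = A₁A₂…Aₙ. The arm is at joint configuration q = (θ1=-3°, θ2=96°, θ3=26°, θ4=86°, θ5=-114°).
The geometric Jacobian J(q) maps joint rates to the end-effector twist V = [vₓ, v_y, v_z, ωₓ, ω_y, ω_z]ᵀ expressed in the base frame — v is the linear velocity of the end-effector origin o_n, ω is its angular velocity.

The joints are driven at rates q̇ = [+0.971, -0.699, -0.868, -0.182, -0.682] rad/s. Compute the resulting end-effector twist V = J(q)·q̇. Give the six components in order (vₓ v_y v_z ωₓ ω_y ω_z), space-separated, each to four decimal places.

o_n = [-0.5523, 0.2130, 0.1287]
J₁: ẑ×o_n = [-0.2130, -0.5523, 0.0000], ω = ẑ
J2: z=[0.0000, 0.0000, 1.0000] o=[0.2197, -0.0115, 0.0000] → [-0.2245, -0.7720, 0.0000, 0.0000, 0.0000, 1.0000]
J3: z=[0.0000, 0.0000, 1.0000] o=[0.1825, 0.6975, 0.1800] → [0.4845, -0.7349, 0.0000, 0.0000, 0.0000, 1.0000]
J4: z=[-0.8746, -0.4848, 0.0000] o=[0.0032, 1.0211, 0.1800] → [0.0249, -0.0449, 0.4375, -0.8746, -0.4848, 0.0000]
J5: z=[0.4836, -0.8725, -0.0698] o=[-0.3804, 0.8261, -0.0395] → [-0.1895, -0.0693, -0.4465, 0.4836, -0.8725, -0.0698]
V = J·q̇ = [-0.3458, 0.6967, 0.2249, -0.1707, 0.6833, -0.5484]

-0.3458 0.6967 0.2249 -0.1707 0.6833 -0.5484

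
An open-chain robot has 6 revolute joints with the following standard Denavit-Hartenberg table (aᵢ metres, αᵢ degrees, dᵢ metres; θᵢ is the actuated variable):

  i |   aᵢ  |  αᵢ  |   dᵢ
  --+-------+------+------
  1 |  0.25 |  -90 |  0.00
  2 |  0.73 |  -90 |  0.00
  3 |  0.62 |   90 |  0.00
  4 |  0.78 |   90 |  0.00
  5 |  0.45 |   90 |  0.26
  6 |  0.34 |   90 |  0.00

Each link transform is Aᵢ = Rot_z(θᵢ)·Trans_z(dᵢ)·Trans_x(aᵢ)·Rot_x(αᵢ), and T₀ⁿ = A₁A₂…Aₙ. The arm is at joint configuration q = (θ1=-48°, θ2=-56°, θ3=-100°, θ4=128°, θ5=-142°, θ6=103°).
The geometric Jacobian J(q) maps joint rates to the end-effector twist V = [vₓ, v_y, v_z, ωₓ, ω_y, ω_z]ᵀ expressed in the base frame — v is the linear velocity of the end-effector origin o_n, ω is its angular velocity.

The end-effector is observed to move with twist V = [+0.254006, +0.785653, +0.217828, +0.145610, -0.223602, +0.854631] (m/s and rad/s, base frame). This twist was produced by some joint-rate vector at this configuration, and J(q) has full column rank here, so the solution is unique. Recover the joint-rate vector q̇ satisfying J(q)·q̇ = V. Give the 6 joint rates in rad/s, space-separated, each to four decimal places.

0.0230 -0.4290 -0.3890 -0.9340 0.2740 0.0540

o_n = [1.4939, -0.4413, 0.2621]
J₁: ẑ×o_n = [0.4413, 1.4939, -0.0000], ω = ẑ
J2: z=[0.7431, 0.6691, 0.0000] o=[0.1673, -0.1858, 0.0000] → [0.1754, -0.1948, -1.0775, 0.7431, 0.6691, 0.0000]
J3: z=[0.5547, -0.6161, -0.5592] o=[0.4404, -0.4891, 0.6052] → [0.2382, -0.3987, 0.6756, 0.5547, -0.6161, -0.5592]
J4: z=[-0.4975, 0.2931, -0.8164] o=[0.8539, -0.0358, 0.5159] → [-0.4054, -0.6488, 0.0142, -0.4975, 0.2931, -0.8164]
J5: z=[0.8670, 0.1968, -0.4577] o=[0.8746, -0.7656, 0.2414] → [0.1526, -0.3014, 0.1594, 0.8670, 0.1968, -0.4577]
J6: z=[-0.4084, 0.8070, -0.4266] o=[1.2285, -0.4639, 0.4734] → [-0.1609, -0.1995, -0.2234, -0.4084, 0.8070, -0.4266]
q̇ = J⁺·V = [0.0230, -0.4290, -0.3890, -0.9340, 0.2740, 0.0540]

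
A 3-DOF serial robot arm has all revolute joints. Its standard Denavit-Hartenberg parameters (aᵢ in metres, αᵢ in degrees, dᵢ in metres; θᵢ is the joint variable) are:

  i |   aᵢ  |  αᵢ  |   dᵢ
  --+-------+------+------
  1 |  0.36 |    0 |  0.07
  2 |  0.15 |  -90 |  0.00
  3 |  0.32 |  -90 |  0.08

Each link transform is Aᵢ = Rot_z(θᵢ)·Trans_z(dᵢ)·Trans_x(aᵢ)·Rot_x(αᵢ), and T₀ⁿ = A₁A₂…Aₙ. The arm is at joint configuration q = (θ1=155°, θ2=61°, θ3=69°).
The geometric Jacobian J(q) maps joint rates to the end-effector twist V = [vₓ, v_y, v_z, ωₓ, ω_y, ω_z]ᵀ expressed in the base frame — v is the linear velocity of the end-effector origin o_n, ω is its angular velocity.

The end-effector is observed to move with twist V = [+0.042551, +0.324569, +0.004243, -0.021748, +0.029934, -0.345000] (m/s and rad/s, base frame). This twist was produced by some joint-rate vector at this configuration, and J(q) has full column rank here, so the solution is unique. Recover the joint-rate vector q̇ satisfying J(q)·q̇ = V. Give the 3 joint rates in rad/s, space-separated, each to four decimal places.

-0.8380 0.4930 -0.0370

o_n = [-0.4934, -0.0682, -0.2287]
J₁: ẑ×o_n = [0.0682, -0.4934, 0.0000], ω = ẑ
J2: z=[0.0000, 0.0000, 1.0000] o=[-0.3263, 0.1521, 0.0700] → [0.2203, -0.1671, 0.0000, 0.0000, 0.0000, 1.0000]
J3: z=[0.5878, -0.8090, 0.0000] o=[-0.4476, 0.0640, 0.0700] → [0.2417, 0.1756, -0.1147, 0.5878, -0.8090, 0.0000]
q̇ = J⁺·V = [-0.8380, 0.4930, -0.0370]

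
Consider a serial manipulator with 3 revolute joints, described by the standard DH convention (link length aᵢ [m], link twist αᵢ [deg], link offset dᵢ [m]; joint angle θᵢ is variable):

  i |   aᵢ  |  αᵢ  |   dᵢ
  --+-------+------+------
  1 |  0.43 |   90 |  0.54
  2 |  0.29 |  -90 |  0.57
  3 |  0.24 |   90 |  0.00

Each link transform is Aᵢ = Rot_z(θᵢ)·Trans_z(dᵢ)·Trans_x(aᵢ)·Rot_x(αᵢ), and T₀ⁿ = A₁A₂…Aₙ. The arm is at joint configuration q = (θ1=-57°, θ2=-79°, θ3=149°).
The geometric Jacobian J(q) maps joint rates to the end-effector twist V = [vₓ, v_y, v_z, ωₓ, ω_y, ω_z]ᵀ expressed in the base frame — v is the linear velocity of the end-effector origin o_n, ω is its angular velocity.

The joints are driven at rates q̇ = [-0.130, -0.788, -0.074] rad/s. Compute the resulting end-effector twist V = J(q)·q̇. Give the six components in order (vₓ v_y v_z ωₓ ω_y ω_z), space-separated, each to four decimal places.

-0.1020 0.0786 -0.0217 0.6213 0.4901 -0.1441

o_n = [-0.1314, -0.6172, 0.4573]
J₁: ẑ×o_n = [0.6172, -0.1314, 0.0000], ω = ẑ
J2: z=[-0.8387, -0.5446, 0.0000] o=[0.2342, -0.3606, 0.5400] → [0.0451, -0.0694, 0.0161, -0.8387, -0.5446, 0.0000]
J3: z=[0.5346, -0.8233, 0.1908] o=[-0.2137, -0.7175, 0.2553] → [-0.1854, -0.0923, 0.1213, 0.5346, -0.8233, 0.1908]
V = J·q̇ = [-0.1020, 0.0786, -0.0217, 0.6213, 0.4901, -0.1441]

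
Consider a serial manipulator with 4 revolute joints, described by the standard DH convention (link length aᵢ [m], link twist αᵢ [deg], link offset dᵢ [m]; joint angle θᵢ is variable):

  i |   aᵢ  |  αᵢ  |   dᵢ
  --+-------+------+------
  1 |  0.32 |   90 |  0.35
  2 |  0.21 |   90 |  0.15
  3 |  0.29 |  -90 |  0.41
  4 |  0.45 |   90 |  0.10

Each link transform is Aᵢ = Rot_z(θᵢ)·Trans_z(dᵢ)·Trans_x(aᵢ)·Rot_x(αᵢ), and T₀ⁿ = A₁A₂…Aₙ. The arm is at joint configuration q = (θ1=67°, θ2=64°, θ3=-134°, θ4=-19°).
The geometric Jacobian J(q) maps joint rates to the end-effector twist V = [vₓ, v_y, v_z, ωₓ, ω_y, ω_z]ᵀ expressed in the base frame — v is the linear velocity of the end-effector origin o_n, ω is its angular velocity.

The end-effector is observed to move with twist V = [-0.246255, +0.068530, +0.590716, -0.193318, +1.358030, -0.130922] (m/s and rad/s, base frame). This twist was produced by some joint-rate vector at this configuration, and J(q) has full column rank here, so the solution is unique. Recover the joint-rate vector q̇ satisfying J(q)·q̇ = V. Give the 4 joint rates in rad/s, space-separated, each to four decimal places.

-0.3560 -0.0160 0.9570 0.9970

o_n = [-0.1160, 0.8378, -0.0873]
J₁: ẑ×o_n = [-0.8378, -0.1160, 0.0000], ω = ẑ
J2: z=[0.9205, -0.3907, 0.0000] o=[0.1250, 0.2946, 0.3500] → [0.1709, 0.4025, 0.4059, 0.9205, -0.3907, 0.0000]
J3: z=[0.3512, 0.8273, -0.4384] o=[0.2991, 0.3207, 0.5387] → [-0.2912, 0.4018, 0.5250, 0.3512, 0.8273, -0.4384]
J4: z=[-0.5162, 0.5617, 0.6465] o=[0.2165, 0.6601, 0.1780] → [-0.2639, -0.3519, 0.0950, -0.5162, 0.5617, 0.6465]
q̇ = J⁺·V = [-0.3560, -0.0160, 0.9570, 0.9970]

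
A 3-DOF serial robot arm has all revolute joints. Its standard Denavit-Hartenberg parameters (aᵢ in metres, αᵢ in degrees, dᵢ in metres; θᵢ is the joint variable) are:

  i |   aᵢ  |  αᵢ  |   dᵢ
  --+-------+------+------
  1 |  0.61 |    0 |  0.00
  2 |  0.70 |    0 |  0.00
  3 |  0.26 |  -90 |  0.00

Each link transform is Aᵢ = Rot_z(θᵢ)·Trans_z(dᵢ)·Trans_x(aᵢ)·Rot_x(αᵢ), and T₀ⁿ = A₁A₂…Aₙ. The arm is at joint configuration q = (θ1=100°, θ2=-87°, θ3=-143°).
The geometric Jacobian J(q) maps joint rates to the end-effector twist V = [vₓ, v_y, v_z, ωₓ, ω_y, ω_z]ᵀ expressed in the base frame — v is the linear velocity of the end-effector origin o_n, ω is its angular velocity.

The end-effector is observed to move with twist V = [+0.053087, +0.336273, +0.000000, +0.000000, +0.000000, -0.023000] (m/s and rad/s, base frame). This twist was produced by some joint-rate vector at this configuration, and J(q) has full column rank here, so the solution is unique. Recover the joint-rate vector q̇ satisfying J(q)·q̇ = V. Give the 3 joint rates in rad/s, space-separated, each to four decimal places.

o_n = [0.4090, 0.5590, 0.0000]
J₁: ẑ×o_n = [-0.5590, 0.4090, 0.0000], ω = ẑ
J2: z=[0.0000, 0.0000, 1.0000] o=[-0.1059, 0.6007, 0.0000] → [0.0417, 0.5149, -0.0000, 0.0000, 0.0000, 1.0000]
J3: z=[0.0000, 0.0000, 1.0000] o=[0.5761, 0.7582, 0.0000] → [0.1992, -0.1671, 0.0000, 0.0000, 0.0000, 1.0000]
q̇ = J⁺·V = [-0.2150, 0.6690, -0.4770]

-0.2150 0.6690 -0.4770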